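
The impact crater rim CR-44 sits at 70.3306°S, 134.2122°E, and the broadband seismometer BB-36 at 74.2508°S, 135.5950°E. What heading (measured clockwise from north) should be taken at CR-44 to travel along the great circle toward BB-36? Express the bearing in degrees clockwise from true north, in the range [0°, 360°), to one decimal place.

174.5°

Δλ = 1.3828°
y = sin Δλ · cos φ₂ = 0.006550
x = cos φ₁ sin φ₂ − sin φ₁ cos φ₂ cos Δλ = -0.068441
θ = atan2(y, x) = 174.5332° → 174.5332° (mod 360°)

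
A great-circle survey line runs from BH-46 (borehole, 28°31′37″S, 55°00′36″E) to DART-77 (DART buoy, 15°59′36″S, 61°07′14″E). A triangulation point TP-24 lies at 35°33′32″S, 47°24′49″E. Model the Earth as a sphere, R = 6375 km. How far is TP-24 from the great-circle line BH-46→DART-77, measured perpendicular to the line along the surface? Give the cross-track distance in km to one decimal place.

BH-46: φ = -28.52694°, λ = +55.01000°
DART-77: φ = -15.99333°, λ = +61.12056°
TP-24: φ = -35.55889°, λ = +47.41361°
δ₁₃ = central angle BH-46→TP-24 = 0.166292 rad  (haversine)
θ₁₃ = bearing BH-46→TP-24 = 220.519°,  θ₁₂ = bearing BH-46→DART-77 = 25.513°
dₓₜ = R·arcsin(sin δ₁₃ · sin(θ₁₃ − θ₁₂)) = 6375·arcsin(0.16553·sin(195.005°)) = -273.293 km
|dₓₜ| = 273.293 km

273.3 km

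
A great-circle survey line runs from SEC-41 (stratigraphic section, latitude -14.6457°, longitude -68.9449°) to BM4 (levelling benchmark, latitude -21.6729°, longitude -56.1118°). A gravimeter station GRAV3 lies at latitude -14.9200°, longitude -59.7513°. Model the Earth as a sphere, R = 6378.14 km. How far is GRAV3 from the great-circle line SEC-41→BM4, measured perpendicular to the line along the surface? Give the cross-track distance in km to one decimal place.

477.1 km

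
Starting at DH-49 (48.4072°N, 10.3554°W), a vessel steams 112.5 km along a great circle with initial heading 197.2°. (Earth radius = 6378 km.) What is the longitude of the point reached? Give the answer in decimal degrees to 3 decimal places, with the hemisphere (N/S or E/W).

10.797°W

δ = d/R = 112.5/6378 = 0.017639 rad
φ₂ = arcsin(sin φ₁ cos δ + cos φ₁ sin δ cos θ)
   = arcsin(0.74788·0.99984 + 0.66383·0.01764·-0.95528) = 47.44091°
λ₂ = λ₁ + atan2(sin θ sin δ cos φ₁, cos δ − sin φ₁ sin φ₂) = -10.79724°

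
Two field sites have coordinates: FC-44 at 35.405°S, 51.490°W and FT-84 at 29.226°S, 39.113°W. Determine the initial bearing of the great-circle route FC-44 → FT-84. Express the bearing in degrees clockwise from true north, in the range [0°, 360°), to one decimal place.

Δλ = 12.3770°
y = sin Δλ · cos φ₂ = 0.187057
x = cos φ₁ sin φ₂ − sin φ₁ cos φ₂ cos Δλ = 0.095884
θ = atan2(y, x) = 62.8607° → 62.8607° (mod 360°)

62.9°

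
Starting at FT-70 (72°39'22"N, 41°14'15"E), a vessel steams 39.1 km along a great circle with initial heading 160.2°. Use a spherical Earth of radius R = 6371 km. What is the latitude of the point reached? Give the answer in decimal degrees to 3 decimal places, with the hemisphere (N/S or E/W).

72.325°N

FT-70: φ = +72.65611°, λ = +41.23750°
δ = d/R = 39.1/6371 = 0.006137 rad
φ₂ = arcsin(sin φ₁ cos δ + cos φ₁ sin δ cos θ)
   = arcsin(0.95453·0.99998 + 0.29811·0.00614·-0.94088) = 72.32488°
λ₂ = λ₁ + atan2(sin θ sin δ cos φ₁, cos δ − sin φ₁ sin φ₂) = 41.62981°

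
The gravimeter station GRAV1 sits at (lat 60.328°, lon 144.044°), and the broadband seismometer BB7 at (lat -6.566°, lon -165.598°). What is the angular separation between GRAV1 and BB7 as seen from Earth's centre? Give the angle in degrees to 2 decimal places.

77.62°

Δφ = -66.8940°,  Δλ = 50.3580°
a = sin²(Δφ/2) + cos φ₁ cos φ₂ sin²(Δλ/2) = 0.392800
c = 2·arcsin(√a) = 1.354718 rad = 77.6196°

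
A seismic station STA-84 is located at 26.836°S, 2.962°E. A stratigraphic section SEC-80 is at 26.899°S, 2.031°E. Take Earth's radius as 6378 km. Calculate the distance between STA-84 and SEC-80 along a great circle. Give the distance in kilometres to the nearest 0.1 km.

92.7 km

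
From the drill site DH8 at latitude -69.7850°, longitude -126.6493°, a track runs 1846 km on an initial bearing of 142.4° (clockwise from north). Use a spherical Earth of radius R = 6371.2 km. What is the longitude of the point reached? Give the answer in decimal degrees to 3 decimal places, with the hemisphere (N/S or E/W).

δ = d/R = 1846/6371.2 = 0.289741 rad
φ₂ = arcsin(sin φ₁ cos δ + cos φ₁ sin δ cos θ)
   = arcsin(-0.93840·0.95832 + 0.34554·0.28570·-0.79229) = -77.82430°
λ₂ = λ₁ + atan2(sin θ sin δ cos φ₁, cos δ − sin φ₁ sin φ₂) = -70.90659°

70.907°W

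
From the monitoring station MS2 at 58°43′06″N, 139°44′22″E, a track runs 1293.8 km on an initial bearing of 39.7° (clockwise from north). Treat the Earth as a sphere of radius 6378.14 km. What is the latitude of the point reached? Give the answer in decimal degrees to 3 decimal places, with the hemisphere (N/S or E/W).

MS2: φ = +58.71833°, λ = +139.73944°
δ = d/R = 1293.8/6378.14 = 0.202849 rad
φ₂ = arcsin(sin φ₁ cos δ + cos φ₁ sin δ cos θ)
   = arcsin(0.85463·0.97950 + 0.51925·0.20146·0.76940) = 66.57588°
λ₂ = λ₁ + atan2(sin θ sin δ cos φ₁, cos δ − sin φ₁ sin φ₂) = 158.62702°

66.576°N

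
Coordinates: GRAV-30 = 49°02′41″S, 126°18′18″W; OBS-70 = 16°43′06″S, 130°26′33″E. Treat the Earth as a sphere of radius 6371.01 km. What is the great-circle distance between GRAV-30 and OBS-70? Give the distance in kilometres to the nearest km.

GRAV-30: φ = -49.04472°, λ = -126.30500°
OBS-70: φ = -16.71833°, λ = +130.44250°
Δφ = 32.3264°,  Δλ = -103.2525°
a = sin²(Δφ/2) + cos φ₁ cos φ₂ sin²(Δλ/2) = 0.463329
c = 2·arcsin(√a) = 1.497388 rad = 85.7940°
d = R·c = 6371.01 × 1.497388 = 9539.9 km

9540 km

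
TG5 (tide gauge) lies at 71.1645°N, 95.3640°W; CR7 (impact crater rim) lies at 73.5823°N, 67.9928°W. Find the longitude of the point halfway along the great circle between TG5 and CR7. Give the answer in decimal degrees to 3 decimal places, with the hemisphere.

82.605°W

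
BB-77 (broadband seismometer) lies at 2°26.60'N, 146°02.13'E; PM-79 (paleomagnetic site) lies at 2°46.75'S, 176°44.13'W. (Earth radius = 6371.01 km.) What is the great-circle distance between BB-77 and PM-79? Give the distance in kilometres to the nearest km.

BB-77: φ = +2.44333°, λ = +146.03550°
PM-79: φ = -2.77917°, λ = -176.73550°
Δφ = -5.2225°,  Δλ = 37.2290°
a = sin²(Δφ/2) + cos φ₁ cos φ₂ sin²(Δλ/2) = 0.103751
c = 2·arcsin(√a) = 0.655903 rad = 37.5805°
d = R·c = 6371.01 × 0.655903 = 4178.8 km

4179 km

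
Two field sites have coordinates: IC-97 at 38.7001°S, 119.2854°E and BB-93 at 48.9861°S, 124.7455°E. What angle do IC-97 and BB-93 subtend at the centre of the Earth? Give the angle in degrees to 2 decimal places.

11.01°

Δφ = -10.2860°,  Δλ = 5.4601°
a = sin²(Δφ/2) + cos φ₁ cos φ₂ sin²(Δλ/2) = 0.009198
c = 2·arcsin(√a) = 0.192103 rad = 11.0067°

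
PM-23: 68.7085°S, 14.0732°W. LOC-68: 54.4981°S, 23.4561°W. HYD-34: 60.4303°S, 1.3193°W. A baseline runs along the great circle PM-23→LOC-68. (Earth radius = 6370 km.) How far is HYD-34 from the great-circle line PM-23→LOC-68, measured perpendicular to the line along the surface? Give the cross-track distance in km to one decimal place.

960.6 km

δ₁₃ = central angle PM-23→HYD-34 = 0.172495 rad  (haversine)
θ₁₃ = bearing PM-23→HYD-34 = 39.399°,  θ₁₂ = bearing PM-23→LOC-68 = 338.327°
dₓₜ = R·arcsin(sin δ₁₃ · sin(θ₁₃ − θ₁₂)) = 6370·arcsin(0.17164·sin(-298.929°)) = 960.565 km
|dₓₜ| = 960.565 km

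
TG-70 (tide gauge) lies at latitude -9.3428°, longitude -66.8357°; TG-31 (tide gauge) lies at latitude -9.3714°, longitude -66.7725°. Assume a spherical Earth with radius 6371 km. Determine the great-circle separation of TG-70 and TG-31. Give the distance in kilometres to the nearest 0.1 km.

Δφ = -0.0286°,  Δλ = 0.0632°
a = sin²(Δφ/2) + cos φ₁ cos φ₂ sin²(Δλ/2) = 0.000000
c = 2·arcsin(√a) = 0.001197 rad = 0.0686°
d = R·c = 6371 × 0.001197 = 7.6 km

7.6 km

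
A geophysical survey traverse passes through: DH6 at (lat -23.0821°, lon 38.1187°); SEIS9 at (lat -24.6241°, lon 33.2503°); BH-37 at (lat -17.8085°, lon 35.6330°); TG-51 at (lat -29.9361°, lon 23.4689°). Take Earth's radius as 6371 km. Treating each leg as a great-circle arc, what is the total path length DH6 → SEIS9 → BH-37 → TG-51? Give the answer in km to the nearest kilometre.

3148 km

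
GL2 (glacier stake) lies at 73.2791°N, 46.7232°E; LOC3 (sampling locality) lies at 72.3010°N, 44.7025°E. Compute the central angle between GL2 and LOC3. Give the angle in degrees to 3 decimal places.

Δφ = -0.9781°,  Δλ = -2.0207°
a = sin²(Δφ/2) + cos φ₁ cos φ₂ sin²(Δλ/2) = 0.000100
c = 2·arcsin(√a) = 0.020005 rad = 1.1462°

1.146°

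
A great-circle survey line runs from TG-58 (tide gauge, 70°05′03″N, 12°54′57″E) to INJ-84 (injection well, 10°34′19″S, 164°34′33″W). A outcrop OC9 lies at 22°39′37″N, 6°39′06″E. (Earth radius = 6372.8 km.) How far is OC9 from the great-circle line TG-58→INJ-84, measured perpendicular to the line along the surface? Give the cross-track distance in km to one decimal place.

876.2 km

TG-58: φ = +70.08417°, λ = +12.91583°
INJ-84: φ = -10.57194°, λ = -164.57583°
OC9: φ = +22.66028°, λ = +6.65167°
δ₁₃ = central angle TG-58→OC9 = 0.830249 rad  (haversine)
θ₁₃ = bearing TG-58→OC9 = 187.841°,  θ₁₂ = bearing TG-58→INJ-84 = 357.139°
dₓₜ = R·arcsin(sin δ₁₃ · sin(θ₁₃ − θ₁₂)) = 6372.8·arcsin(0.73810·sin(-169.298°)) = -876.220 km
|dₓₜ| = 876.220 km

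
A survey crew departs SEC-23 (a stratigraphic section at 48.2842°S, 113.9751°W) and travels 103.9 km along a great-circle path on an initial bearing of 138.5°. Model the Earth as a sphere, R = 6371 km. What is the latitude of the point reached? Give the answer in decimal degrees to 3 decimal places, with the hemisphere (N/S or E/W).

48.980°S

δ = d/R = 103.9/6371 = 0.016308 rad
φ₂ = arcsin(sin φ₁ cos δ + cos φ₁ sin δ cos θ)
   = arcsin(-0.74645·0.99987 + 0.66544·0.01631·-0.74896) = -48.98020°
λ₂ = λ₁ + atan2(sin θ sin δ cos φ₁, cos δ − sin φ₁ sin φ₂) = -113.03173°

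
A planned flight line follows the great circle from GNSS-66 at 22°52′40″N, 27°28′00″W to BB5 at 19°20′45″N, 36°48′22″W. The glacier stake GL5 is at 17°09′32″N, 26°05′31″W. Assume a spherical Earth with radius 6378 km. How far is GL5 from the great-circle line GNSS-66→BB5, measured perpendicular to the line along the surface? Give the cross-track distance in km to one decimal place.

647.2 km

GNSS-66: φ = +22.87778°, λ = -27.46667°
BB5: φ = +19.34583°, λ = -36.80611°
GL5: φ = +17.15889°, λ = -26.09194°
δ₁₃ = central angle GNSS-66→GL5 = 0.102325 rad  (haversine)
θ₁₃ = bearing GNSS-66→GL5 = 167.031°,  θ₁₂ = bearing GNSS-66→BB5 = 249.667°
dₓₜ = R·arcsin(sin δ₁₃ · sin(θ₁₃ − θ₁₂)) = 6378·arcsin(0.10215·sin(-82.635°)) = -647.224 km
|dₓₜ| = 647.224 km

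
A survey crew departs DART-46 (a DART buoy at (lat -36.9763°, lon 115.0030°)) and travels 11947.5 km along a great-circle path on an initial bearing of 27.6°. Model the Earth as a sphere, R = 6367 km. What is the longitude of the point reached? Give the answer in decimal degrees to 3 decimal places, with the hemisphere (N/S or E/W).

173.771°E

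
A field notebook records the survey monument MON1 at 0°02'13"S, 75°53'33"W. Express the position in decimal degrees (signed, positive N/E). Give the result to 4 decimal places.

lat: 0.0369° S → -0.0369°
lon: 75.8925° W → -75.8925°

-0.0369°, -75.8925°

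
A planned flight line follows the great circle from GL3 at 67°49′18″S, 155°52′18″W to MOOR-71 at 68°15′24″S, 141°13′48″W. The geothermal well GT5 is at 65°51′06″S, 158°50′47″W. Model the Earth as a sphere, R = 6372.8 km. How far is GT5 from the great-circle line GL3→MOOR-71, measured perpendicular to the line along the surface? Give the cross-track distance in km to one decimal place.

185.1 km

GL3: φ = -67.82167°, λ = -155.87167°
MOOR-71: φ = -68.25667°, λ = -141.23000°
GT5: φ = -65.85167°, λ = -158.84639°
δ₁₃ = central angle GL3→GT5 = 0.039981 rad  (haversine)
θ₁₃ = bearing GL3→GT5 = 327.916°,  θ₁₂ = bearing GL3→MOOR-71 = 101.312°
dₓₜ = R·arcsin(sin δ₁₃ · sin(θ₁₃ − θ₁₂)) = 6372.8·arcsin(0.03997·sin(226.604°)) = -185.113 km
|dₓₜ| = 185.113 km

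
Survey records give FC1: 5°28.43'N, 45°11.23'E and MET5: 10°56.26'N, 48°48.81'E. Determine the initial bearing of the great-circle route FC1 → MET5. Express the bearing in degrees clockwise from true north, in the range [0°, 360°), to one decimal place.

FC1: φ = +5.47383°, λ = +45.18717°
MET5: φ = +10.93767°, λ = +48.81350°
Δλ = 3.6263°
y = sin Δλ · cos φ₂ = 0.062100
x = cos φ₁ sin φ₂ − sin φ₁ cos φ₂ cos Δλ = 0.095405
θ = atan2(y, x) = 33.0606° → 33.0606° (mod 360°)

33.1°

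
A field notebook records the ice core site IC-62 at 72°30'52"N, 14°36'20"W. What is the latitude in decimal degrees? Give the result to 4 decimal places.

72° + 30′/60 + 52″/3600 = 72 + 0.50000 + 0.01444 = 72.5144°

72.5144°N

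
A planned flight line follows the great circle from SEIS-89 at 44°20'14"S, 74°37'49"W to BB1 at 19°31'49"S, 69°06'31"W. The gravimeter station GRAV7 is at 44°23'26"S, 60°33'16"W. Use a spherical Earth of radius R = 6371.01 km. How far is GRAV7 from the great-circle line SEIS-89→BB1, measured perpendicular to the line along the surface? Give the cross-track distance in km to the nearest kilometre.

SEIS-89: φ = -44.33722°, λ = -74.63028°
BB1: φ = -19.53028°, λ = -69.10861°
GRAV7: φ = -44.39056°, λ = -60.55444°
δ₁₃ = central angle SEIS-89→GRAV7 = 0.175418 rad  (haversine)
θ₁₃ = bearing SEIS-89→GRAV7 = 95.236°,  θ₁₂ = bearing SEIS-89→BB1 = 12.283°
dₓₜ = R·arcsin(sin δ₁₃ · sin(θ₁₃ − θ₁₂)) = 6371.01·arcsin(0.17452·sin(82.952°)) = 1109.062 km
|dₓₜ| = 1109.062 km

1109 km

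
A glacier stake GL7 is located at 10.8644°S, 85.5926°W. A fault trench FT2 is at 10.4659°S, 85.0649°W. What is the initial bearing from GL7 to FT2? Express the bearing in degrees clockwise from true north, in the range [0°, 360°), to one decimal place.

52.5°

Δλ = 0.5277°
y = sin Δλ · cos φ₂ = 0.009057
x = cos φ₁ sin φ₂ − sin φ₁ cos φ₂ cos Δλ = 0.006947
θ = atan2(y, x) = 52.5090° → 52.5090° (mod 360°)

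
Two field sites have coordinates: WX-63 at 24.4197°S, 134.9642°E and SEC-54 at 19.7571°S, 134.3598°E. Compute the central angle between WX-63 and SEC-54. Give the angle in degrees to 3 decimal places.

4.696°

Δφ = 4.6626°,  Δλ = -0.6044°
a = sin²(Δφ/2) + cos φ₁ cos φ₂ sin²(Δλ/2) = 0.001679
c = 2·arcsin(√a) = 0.081962 rad = 4.6961°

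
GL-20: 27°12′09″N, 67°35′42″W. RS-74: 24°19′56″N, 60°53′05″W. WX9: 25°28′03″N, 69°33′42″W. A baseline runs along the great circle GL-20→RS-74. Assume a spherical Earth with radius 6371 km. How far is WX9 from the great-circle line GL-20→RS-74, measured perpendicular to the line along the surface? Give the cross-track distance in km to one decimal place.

GL-20: φ = +27.20250°, λ = -67.59500°
RS-74: φ = +24.33222°, λ = -60.88472°
WX9: φ = +25.46750°, λ = -69.56167°
δ₁₃ = central angle GL-20→WX9 = 0.043164 rad  (haversine)
θ₁₃ = bearing GL-20→WX9 = 225.892°,  θ₁₂ = bearing GL-20→RS-74 = 113.918°
dₓₜ = R·arcsin(sin δ₁₃ · sin(θ₁₃ − θ₁₂)) = 6371·arcsin(0.04315·sin(111.973°)) = 255.012 km
|dₓₜ| = 255.012 km

255.0 km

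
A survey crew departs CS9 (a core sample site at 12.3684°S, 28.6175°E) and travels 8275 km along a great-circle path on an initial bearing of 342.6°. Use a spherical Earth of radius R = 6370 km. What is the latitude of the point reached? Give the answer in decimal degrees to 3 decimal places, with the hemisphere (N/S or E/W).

δ = d/R = 8275/6370 = 1.299058 rad
φ₂ = arcsin(sin φ₁ cos δ + cos φ₁ sin δ cos θ)
   = arcsin(-0.21420·0.26841 + 0.97679·0.96331·0.95424) = 57.18226°
λ₂ = λ₁ + atan2(sin θ sin δ cos φ₁, cos δ − sin φ₁ sin φ₂) = -3.49079°

57.182°N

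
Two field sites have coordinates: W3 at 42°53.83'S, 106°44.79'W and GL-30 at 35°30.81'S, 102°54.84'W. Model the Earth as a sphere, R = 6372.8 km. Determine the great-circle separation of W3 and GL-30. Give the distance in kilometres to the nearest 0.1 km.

W3: φ = -42.89717°, λ = -106.74650°
GL-30: φ = -35.51350°, λ = -102.91400°
Δφ = 7.3837°,  Δλ = 3.8325°
a = sin²(Δφ/2) + cos φ₁ cos φ₂ sin²(Δλ/2) = 0.004813
c = 2·arcsin(√a) = 0.138861 rad = 7.9561°
d = R·c = 6372.8 × 0.138861 = 884.9 km

884.9 km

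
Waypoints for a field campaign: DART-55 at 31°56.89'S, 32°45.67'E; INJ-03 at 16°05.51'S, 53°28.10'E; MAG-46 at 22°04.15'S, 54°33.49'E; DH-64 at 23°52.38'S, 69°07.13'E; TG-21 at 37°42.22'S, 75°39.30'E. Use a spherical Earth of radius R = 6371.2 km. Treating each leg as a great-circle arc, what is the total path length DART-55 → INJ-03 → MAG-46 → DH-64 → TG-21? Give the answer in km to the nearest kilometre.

DART-55: φ = -31.94817°, λ = +32.76117°
INJ-03: φ = -16.09183°, λ = +53.46833°
MAG-46: φ = -22.06917°, λ = +54.55817°
DH-64: φ = -23.87300°, λ = +69.11883°
TG-21: φ = -37.70367°, λ = +75.65500°
DART-55→INJ-03: c = 0.429239 rad, d = 2734.77 km
INJ-03→MAG-46: c = 0.105860 rad, d = 674.45 km
MAG-46→DH-64: c = 0.235978 rad, d = 1503.46 km
DH-64→TG-21: c = 0.260335 rad, d = 1658.64 km
Total = 2734.77 + 674.45 + 1503.46 + 1658.64 = 6571.33 km

6571 km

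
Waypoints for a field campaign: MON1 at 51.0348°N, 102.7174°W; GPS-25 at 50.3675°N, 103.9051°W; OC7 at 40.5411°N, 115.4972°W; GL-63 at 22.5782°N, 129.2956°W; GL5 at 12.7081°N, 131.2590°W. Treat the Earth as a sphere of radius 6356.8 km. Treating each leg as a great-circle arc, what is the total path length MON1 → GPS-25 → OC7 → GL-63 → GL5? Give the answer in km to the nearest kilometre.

5013 km

MON1→GPS-25: c = 0.017550 rad, d = 111.56 km
GPS-25→OC7: c = 0.222077 rad, d = 1411.70 km
OC7→GL-63: c = 0.373637 rad, d = 2375.13 km
GL-63→GL5: c = 0.175324 rad, d = 1114.50 km
Total = 111.56 + 1411.70 + 2375.13 + 1114.50 = 5012.89 km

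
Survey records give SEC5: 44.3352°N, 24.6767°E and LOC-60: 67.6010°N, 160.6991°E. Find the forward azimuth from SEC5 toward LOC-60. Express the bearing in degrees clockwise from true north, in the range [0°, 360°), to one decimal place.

Δλ = 136.0224°
y = sin Δλ · cos φ₂ = 0.264595
x = cos φ₁ sin φ₂ − sin φ₁ cos φ₂ cos Δλ = 0.852932
θ = atan2(y, x) = 17.2349° → 17.2349° (mod 360°)

17.2°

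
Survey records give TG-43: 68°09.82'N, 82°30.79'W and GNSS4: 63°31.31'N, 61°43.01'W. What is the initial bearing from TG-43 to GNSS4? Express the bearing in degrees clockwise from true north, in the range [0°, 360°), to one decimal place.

108.8°

TG-43: φ = +68.16367°, λ = -82.51317°
GNSS4: φ = +63.52183°, λ = -61.71683°
Δλ = 20.7963°
y = sin Δλ · cos φ₂ = 0.158300
x = cos φ₁ sin φ₂ − sin φ₁ cos φ₂ cos Δλ = -0.053963
θ = atan2(y, x) = 108.8236° → 108.8236° (mod 360°)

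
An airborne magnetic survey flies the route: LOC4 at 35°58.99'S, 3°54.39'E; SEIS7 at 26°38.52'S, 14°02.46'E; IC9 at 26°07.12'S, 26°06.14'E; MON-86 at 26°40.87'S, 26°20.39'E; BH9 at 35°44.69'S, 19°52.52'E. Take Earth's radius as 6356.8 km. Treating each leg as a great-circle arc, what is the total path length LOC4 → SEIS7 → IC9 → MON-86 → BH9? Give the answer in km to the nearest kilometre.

3855 km

LOC4: φ = -35.98317°, λ = +3.90650°
SEIS7: φ = -26.64200°, λ = +14.04100°
IC9: φ = -26.11867°, λ = +26.10233°
MON-86: φ = -26.68117°, λ = +26.33983°
BH9: φ = -35.74483°, λ = +19.87533°
LOC4→SEIS7: c = 0.222021 rad, d = 1411.34 km
SEIS7→IC9: c = 0.188739 rad, d = 1199.78 km
IC9→MON-86: c = 0.010496 rad, d = 66.72 km
MON-86→BH9: c = 0.185181 rad, d = 1177.16 km
Total = 1411.34 + 1199.78 + 66.72 + 1177.16 = 3855.00 km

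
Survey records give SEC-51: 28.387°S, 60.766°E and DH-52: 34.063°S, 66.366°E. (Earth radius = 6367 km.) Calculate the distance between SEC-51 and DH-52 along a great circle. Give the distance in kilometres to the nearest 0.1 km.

Δφ = -5.6760°,  Δλ = 5.6000°
a = sin²(Δφ/2) + cos φ₁ cos φ₂ sin²(Δλ/2) = 0.004191
c = 2·arcsin(√a) = 0.129561 rad = 7.4233°
d = R·c = 6367 × 0.129561 = 824.9 km

824.9 km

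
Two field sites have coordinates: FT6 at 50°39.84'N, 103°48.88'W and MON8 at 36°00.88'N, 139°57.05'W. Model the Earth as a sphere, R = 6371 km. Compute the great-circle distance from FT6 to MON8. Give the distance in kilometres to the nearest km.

FT6: φ = +50.66400°, λ = -103.81467°
MON8: φ = +36.01467°, λ = -139.95083°
Δφ = -14.6493°,  Δλ = -36.1362°
a = sin²(Δφ/2) + cos φ₁ cos φ₂ sin²(Δλ/2) = 0.065573
c = 2·arcsin(√a) = 0.517912 rad = 29.6742°
d = R·c = 6371 × 0.517912 = 3299.6 km

3300 km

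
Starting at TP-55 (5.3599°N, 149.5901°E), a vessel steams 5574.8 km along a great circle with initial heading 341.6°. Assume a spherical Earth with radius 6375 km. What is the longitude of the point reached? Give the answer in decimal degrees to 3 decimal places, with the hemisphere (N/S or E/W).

126.593°E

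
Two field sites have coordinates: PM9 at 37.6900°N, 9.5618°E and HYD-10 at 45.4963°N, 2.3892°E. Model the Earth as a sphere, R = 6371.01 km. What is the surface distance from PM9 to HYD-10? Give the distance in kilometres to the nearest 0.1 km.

1052.2 km

Δφ = 7.8063°,  Δλ = -7.1726°
a = sin²(Δφ/2) + cos φ₁ cos φ₂ sin²(Δλ/2) = 0.006804
c = 2·arcsin(√a) = 0.165159 rad = 9.4629°
d = R·c = 6371.01 × 0.165159 = 1052.2 km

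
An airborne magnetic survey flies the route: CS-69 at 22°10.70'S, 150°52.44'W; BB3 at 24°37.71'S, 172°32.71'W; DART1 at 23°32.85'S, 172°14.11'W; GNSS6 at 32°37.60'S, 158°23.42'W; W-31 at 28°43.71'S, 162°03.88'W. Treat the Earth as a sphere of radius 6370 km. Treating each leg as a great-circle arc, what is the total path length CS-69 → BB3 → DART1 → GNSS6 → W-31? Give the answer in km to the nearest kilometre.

CS-69: φ = -22.17833°, λ = -150.87400°
BB3: φ = -24.62850°, λ = -172.54517°
DART1: φ = -23.54750°, λ = -172.23517°
GNSS6: φ = -32.62667°, λ = -158.39033°
W-31: φ = -28.72850°, λ = -162.06467°
CS-69→BB3: c = 0.349372 rad, d = 2225.50 km
BB3→DART1: c = 0.019503 rad, d = 124.23 km
DART1→GNSS6: c = 0.265198 rad, d = 1689.31 km
GNSS6→W-31: c = 0.087568 rad, d = 557.81 km
Total = 2225.50 + 124.23 + 1689.31 + 557.81 = 4596.85 km

4597 km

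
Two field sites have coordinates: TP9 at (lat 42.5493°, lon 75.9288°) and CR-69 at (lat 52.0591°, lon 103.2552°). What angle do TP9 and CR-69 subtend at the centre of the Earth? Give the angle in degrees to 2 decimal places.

Δφ = 9.5098°,  Δλ = 27.3264°
a = sin²(Δφ/2) + cos φ₁ cos φ₂ sin²(Δλ/2) = 0.032145
c = 2·arcsin(√a) = 0.360530 rad = 20.6568°

20.66°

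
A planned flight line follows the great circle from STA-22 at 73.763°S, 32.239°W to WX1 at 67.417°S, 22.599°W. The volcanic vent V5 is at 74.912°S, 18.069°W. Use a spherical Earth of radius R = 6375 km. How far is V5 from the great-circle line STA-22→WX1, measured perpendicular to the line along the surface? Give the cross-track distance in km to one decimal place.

438.9 km

δ₁₃ = central angle STA-22→V5 = 0.069521 rad  (haversine)
θ₁₃ = bearing STA-22→V5 = 113.462°,  θ₁₂ = bearing STA-22→WX1 = 31.406°
dₓₜ = R·arcsin(sin δ₁₃ · sin(θ₁₃ − θ₁₂)) = 6375·arcsin(0.06946·sin(82.056°)) = 438.935 km
|dₓₜ| = 438.935 km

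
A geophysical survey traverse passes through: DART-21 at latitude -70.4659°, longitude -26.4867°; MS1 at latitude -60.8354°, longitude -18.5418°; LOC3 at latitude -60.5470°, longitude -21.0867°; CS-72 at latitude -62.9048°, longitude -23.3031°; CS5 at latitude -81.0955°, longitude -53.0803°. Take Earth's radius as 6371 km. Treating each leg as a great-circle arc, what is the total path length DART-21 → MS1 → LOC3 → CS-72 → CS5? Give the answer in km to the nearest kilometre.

DART-21→MS1: c = 0.177189 rad, d = 1128.87 km
MS1→LOC3: c = 0.022316 rad, d = 142.18 km
LOC3→CS-72: c = 0.045040 rad, d = 286.95 km
CS-72→CS5: c = 0.346067 rad, d = 2204.79 km
Total = 1128.87 + 142.18 + 286.95 + 2204.79 = 3762.79 km

3763 km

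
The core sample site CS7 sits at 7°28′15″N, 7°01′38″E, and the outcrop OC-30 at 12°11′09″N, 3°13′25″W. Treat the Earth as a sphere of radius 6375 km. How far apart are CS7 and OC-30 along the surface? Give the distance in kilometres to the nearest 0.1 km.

1239.9 km

CS7: φ = +7.47083°, λ = +7.02722°
OC-30: φ = +12.18583°, λ = -3.22361°
Δφ = 4.7150°,  Δλ = -10.2508°
a = sin²(Δφ/2) + cos φ₁ cos φ₂ sin²(Δλ/2) = 0.009427
c = 2·arcsin(√a) = 0.194491 rad = 11.1435°
d = R·c = 6375 × 0.194491 = 1239.9 km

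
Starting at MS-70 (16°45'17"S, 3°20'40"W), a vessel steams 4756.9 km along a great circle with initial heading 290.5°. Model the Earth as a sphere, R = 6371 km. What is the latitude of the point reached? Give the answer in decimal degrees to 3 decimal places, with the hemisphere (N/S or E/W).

0.927°N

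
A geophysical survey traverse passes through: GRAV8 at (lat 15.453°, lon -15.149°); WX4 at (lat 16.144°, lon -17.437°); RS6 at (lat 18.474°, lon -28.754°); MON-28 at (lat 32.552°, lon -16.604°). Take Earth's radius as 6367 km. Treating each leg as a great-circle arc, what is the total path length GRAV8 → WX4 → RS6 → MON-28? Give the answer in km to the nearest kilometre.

GRAV8→WX4: c = 0.040272 rad, d = 256.41 km
WX4→RS6: c = 0.192866 rad, d = 1227.98 km
RS6→MON-28: c = 0.310904 rad, d = 1979.53 km
Total = 256.41 + 1227.98 + 1979.53 = 3463.92 km

3464 km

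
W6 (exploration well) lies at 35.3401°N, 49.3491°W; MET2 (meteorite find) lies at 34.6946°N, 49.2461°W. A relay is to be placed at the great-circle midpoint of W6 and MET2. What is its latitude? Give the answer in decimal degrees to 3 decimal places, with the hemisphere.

35.017°N

Bx = cos φ₂ cos Δλ = 0.822196,  By = cos φ₂ sin Δλ = 0.001478
φₘ = atan2(sin φ₁ + sin φ₂, √((cos φ₁ + Bx)² + By²)) = 35.01736°
λₘ = λ₁ + atan2(By, cos φ₁ + Bx) = -49.29740°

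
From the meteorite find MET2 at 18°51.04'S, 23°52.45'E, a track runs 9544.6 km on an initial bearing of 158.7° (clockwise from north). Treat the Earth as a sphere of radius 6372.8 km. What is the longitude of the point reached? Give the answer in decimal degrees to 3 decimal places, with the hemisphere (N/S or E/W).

146.411°E

MET2: φ = -18.85067°, λ = +23.87417°
δ = d/R = 9544.6/6372.8 = 1.497709 rad
φ₂ = arcsin(sin φ₁ cos δ + cos φ₁ sin δ cos θ)
   = arcsin(-0.32310·0.07302 + 0.94636·0.99733·-0.93169) = -64.54975°
λ₂ = λ₁ + atan2(sin θ sin δ cos φ₁, cos δ − sin φ₁ sin φ₂) = 146.41059°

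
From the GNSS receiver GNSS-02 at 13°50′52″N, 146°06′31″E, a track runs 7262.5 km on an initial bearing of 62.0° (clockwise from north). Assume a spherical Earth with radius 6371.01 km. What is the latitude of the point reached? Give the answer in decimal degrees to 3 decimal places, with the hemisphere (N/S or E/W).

GNSS-02: φ = +13.84778°, λ = +146.10861°
δ = d/R = 7262.5/6371.01 = 1.139929 rad
φ₂ = arcsin(sin φ₁ cos δ + cos φ₁ sin δ cos θ)
   = arcsin(0.23934·0.41766 + 0.97094·0.90860·0.46947) = 30.93928°
λ₂ = λ₁ + atan2(sin θ sin δ cos φ₁, cos δ − sin φ₁ sin φ₂) = -144.60886°

30.939°N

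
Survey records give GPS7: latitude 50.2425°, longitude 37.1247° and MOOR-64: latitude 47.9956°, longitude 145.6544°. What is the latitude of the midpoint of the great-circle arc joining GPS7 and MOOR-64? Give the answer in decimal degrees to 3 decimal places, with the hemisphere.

63.169°N

Bx = cos φ₂ cos Δλ = -0.212665,  By = cos φ₂ sin Δλ = 0.634496
φₘ = atan2(sin φ₁ + sin φ₂, √((cos φ₁ + Bx)² + By²)) = 63.16873°
λₘ = λ₁ + atan2(By, cos φ₁ + Bx) = 93.19295°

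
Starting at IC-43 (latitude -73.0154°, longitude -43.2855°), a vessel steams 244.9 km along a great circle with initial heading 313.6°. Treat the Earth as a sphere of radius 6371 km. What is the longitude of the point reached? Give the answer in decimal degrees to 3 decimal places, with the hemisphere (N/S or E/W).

48.299°W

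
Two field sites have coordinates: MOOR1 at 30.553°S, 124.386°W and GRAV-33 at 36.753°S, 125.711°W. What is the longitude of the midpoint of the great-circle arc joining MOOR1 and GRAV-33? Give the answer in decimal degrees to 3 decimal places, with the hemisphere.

Bx = cos φ₂ cos Δλ = 0.801008,  By = cos φ₂ sin Δλ = -0.018527
φₘ = atan2(sin φ₁ + sin φ₂, √((cos φ₁ + Bx)² + By²)) = -33.65476°
λₘ = λ₁ + atan2(By, cos φ₁ + Bx) = -125.02461°

125.025°W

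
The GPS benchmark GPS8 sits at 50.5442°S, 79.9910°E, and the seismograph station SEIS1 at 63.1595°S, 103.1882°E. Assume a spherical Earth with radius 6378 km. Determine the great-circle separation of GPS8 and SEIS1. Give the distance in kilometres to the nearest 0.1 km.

1970.3 km

Δφ = -12.6153°,  Δλ = 23.1972°
a = sin²(Δφ/2) + cos φ₁ cos φ₂ sin²(Δλ/2) = 0.023669
c = 2·arcsin(√a) = 0.308922 rad = 17.6999°
d = R·c = 6378 × 0.308922 = 1970.3 km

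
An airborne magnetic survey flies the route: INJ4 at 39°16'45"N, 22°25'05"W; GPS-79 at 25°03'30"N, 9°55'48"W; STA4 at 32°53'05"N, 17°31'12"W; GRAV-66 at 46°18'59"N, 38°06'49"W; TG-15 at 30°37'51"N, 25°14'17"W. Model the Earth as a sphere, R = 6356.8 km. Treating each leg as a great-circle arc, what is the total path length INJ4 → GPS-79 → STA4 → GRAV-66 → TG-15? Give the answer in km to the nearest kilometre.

7456 km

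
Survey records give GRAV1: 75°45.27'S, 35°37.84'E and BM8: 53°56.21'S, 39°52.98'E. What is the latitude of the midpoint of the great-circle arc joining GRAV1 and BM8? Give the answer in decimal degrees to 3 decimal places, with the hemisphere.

64.858°S

GRAV1: φ = -75.75450°, λ = +35.63067°
BM8: φ = -53.93683°, λ = +39.88300°
Bx = cos φ₂ cos Δλ = 0.587056,  By = cos φ₂ sin Δλ = 0.043650
φₘ = atan2(sin φ₁ + sin φ₂, √((cos φ₁ + Bx)² + By²)) = -64.85829°
λₘ = λ₁ + atan2(By, cos φ₁ + Bx) = 38.62979°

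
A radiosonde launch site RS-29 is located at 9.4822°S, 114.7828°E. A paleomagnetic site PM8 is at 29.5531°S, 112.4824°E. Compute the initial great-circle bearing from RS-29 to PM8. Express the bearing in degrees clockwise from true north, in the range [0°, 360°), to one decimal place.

185.8°

Δλ = -2.3004°
y = sin Δλ · cos φ₂ = -0.034917
x = cos φ₁ sin φ₂ − sin φ₁ cos φ₂ cos Δλ = -0.343298
θ = atan2(y, x) = -174.1924° → 185.8076° (mod 360°)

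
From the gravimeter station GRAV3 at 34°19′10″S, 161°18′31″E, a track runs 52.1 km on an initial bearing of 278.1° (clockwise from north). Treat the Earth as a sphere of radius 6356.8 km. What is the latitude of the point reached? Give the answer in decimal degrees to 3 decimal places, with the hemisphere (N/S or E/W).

34.252°S

GRAV3: φ = -34.31944°, λ = +161.30861°
δ = d/R = 52.1/6356.8 = 0.008196 rad
φ₂ = arcsin(sin φ₁ cos δ + cos φ₁ sin δ cos θ)
   = arcsin(-0.56381·0.99997 + 0.82591·0.00820·0.14090) = -34.25199°
λ₂ = λ₁ + atan2(sin θ sin δ cos φ₁, cos δ − sin φ₁ sin φ₂) = 160.74615°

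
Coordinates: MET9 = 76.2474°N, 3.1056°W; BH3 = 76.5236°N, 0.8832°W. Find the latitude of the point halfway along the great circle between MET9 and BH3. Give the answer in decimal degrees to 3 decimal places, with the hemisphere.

76.388°N

Bx = cos φ₂ cos Δλ = 0.232870,  By = cos φ₂ sin Δλ = 0.009037
φₘ = atan2(sin φ₁ + sin φ₂, √((cos φ₁ + Bx)² + By²)) = 76.38796°
λₘ = λ₁ + atan2(By, cos φ₁ + Bx) = -2.00546°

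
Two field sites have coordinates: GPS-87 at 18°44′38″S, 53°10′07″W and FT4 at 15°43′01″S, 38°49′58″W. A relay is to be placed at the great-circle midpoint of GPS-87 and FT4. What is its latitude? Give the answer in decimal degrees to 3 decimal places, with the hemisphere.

GPS-87: φ = -18.74389°, λ = -53.16861°
FT4: φ = -15.71694°, λ = -38.83278°
Bx = cos φ₂ cos Δλ = 0.932637,  By = cos φ₂ sin Δλ = 0.238347
φₘ = atan2(sin φ₁ + sin φ₂, √((cos φ₁ + Bx)² + By²)) = -17.35800°
λₘ = λ₁ + atan2(By, cos φ₁ + Bx) = -45.94165°

17.358°S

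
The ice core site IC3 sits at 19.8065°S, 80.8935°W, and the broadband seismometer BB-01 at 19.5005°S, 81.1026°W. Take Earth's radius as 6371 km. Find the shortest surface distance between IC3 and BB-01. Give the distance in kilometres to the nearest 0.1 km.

Δφ = 0.3060°,  Δλ = -0.2091°
a = sin²(Δφ/2) + cos φ₁ cos φ₂ sin²(Δλ/2) = 0.000010
c = 2·arcsin(√a) = 0.006351 rad = 0.3639°
d = R·c = 6371 × 0.006351 = 40.5 km

40.5 km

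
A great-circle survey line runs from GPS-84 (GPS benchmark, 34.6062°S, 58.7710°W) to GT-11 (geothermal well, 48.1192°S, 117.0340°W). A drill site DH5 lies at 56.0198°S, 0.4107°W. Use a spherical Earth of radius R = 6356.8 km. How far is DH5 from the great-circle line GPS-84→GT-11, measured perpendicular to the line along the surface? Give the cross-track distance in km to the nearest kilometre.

δ₁₃ = central angle GPS-84→DH5 = 0.778078 rad  (haversine)
θ₁₃ = bearing GPS-84→DH5 = 137.320°,  θ₁₂ = bearing GPS-84→GT-11 = 233.943°
dₓₜ = R·arcsin(sin δ₁₃ · sin(θ₁₃ − θ₁₂)) = 6356.8·arcsin(0.70191·sin(-96.623°)) = -4904.416 km
|dₓₜ| = 4904.416 km

4904 km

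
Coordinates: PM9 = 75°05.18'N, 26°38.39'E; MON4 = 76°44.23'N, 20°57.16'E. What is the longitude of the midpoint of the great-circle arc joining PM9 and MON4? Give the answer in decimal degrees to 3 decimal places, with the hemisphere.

23.960°E

PM9: φ = +75.08633°, λ = +26.63983°
MON4: φ = +76.73717°, λ = +20.95267°
Bx = cos φ₂ cos Δλ = 0.228289,  By = cos φ₂ sin Δλ = -0.022735
φₘ = atan2(sin φ₁ + sin φ₂, √((cos φ₁ + Bx)² + By²)) = 75.92835°
λₘ = λ₁ + atan2(By, cos φ₁ + Bx) = 23.95963°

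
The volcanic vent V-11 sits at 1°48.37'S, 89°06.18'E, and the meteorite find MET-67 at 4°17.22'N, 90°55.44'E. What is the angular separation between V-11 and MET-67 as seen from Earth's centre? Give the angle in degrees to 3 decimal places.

6.359°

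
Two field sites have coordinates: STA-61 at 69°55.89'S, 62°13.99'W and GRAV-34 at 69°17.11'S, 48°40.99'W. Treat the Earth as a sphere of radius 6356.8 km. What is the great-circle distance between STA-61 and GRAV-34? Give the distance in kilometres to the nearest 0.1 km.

STA-61: φ = -69.93150°, λ = -62.23317°
GRAV-34: φ = -69.28517°, λ = -48.68317°
Δφ = 0.6463°,  Δλ = 13.5500°
a = sin²(Δφ/2) + cos φ₁ cos φ₂ sin²(Δλ/2) = 0.001721
c = 2·arcsin(√a) = 0.082994 rad = 4.7552°
d = R·c = 6356.8 × 0.082994 = 527.6 km

527.6 km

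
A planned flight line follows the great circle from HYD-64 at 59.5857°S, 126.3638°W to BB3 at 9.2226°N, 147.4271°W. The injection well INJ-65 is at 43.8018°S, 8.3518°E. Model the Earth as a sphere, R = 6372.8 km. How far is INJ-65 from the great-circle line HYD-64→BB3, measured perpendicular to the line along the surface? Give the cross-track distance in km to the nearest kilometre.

δ₁₃ = central angle HYD-64→INJ-65 = 1.224051 rad  (haversine)
θ₁₃ = bearing HYD-64→INJ-65 = 146.953°,  θ₁₂ = bearing HYD-64→BB3 = 337.942°
dₓₜ = R·arcsin(sin δ₁₃ · sin(θ₁₃ − θ₁₂)) = 6372.8·arcsin(0.94048·sin(-190.989°)) = 1148.730 km
|dₓₜ| = 1148.730 km

1149 km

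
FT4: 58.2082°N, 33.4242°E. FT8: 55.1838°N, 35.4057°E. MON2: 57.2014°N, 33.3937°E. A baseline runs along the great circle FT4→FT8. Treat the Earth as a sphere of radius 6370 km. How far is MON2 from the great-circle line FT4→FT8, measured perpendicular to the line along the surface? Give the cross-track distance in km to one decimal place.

41.1 km

δ₁₃ = central angle FT4→MON2 = 0.017574 rad  (haversine)
θ₁₃ = bearing FT4→MON2 = 180.940°,  θ₁₂ = bearing FT4→FT8 = 159.382°
dₓₜ = R·arcsin(sin δ₁₃ · sin(θ₁₃ − θ₁₂)) = 6370·arcsin(0.01757·sin(21.558°)) = 41.133 km
|dₓₜ| = 41.133 km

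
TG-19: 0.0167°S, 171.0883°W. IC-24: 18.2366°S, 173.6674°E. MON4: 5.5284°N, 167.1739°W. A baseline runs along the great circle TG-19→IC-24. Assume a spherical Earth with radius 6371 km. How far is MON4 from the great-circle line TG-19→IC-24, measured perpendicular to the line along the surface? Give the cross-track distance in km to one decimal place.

45.9 km

δ₁₃ = central angle TG-19→MON4 = 0.118404 rad  (haversine)
θ₁₃ = bearing TG-19→MON4 = 35.115°,  θ₁₂ = bearing TG-19→IC-24 = 218.614°
dₓₜ = R·arcsin(sin δ₁₃ · sin(θ₁₃ − θ₁₂)) = 6371·arcsin(0.11813·sin(-183.499°)) = 45.935 km
|dₓₜ| = 45.935 km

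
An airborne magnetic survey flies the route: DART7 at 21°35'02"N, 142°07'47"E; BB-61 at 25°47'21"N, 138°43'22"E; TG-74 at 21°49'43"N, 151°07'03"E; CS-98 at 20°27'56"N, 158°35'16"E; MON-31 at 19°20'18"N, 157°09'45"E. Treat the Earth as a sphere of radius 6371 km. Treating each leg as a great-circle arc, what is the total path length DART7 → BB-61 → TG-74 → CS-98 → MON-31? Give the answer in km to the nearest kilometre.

DART7: φ = +21.58389°, λ = +142.12972°
BB-61: φ = +25.78917°, λ = +138.72278°
TG-74: φ = +21.82861°, λ = +151.11750°
CS-98: φ = +20.46556°, λ = +158.58778°
MON-31: φ = +19.33833°, λ = +157.16250°
DART7→BB-61: c = 0.091378 rad, d = 582.17 km
BB-61→TG-74: c = 0.209524 rad, d = 1334.88 km
TG-74→CS-98: c = 0.123891 rad, d = 789.31 km
CS-98→MON-31: c = 0.030563 rad, d = 194.72 km
Total = 582.17 + 1334.88 + 789.31 + 194.72 = 2901.07 km

2901 km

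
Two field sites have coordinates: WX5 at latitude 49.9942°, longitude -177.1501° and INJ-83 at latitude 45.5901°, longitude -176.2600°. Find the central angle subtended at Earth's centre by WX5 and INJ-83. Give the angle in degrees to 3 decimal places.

4.444°

Δφ = -4.4041°,  Δλ = 0.8901°
a = sin²(Δφ/2) + cos φ₁ cos φ₂ sin²(Δλ/2) = 0.001504
c = 2·arcsin(√a) = 0.077570 rad = 4.4444°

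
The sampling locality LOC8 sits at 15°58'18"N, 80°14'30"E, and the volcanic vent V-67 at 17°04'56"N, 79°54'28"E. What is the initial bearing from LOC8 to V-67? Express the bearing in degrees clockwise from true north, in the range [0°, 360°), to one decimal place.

344.0°

LOC8: φ = +15.97167°, λ = +80.24167°
V-67: φ = +17.08222°, λ = +79.90778°
Δλ = -0.3339°
y = sin Δλ · cos φ₂ = -0.005570
x = cos φ₁ sin φ₂ − sin φ₁ cos φ₂ cos Δλ = 0.019386
θ = atan2(y, x) = -16.0313° → 343.9687° (mod 360°)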